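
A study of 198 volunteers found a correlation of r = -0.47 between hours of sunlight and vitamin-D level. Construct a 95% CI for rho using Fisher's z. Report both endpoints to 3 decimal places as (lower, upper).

Fisher z: z_r = atanh(r) = ½·ln((1+(-0.47))/(1−(-0.47))) = -0.510070
SE(z) = 1/√(n−3) = 1/√195 = 0.071611
95% ⇒ z* = 1.960; margin = 1.960·0.071611 = 0.140358
CI on z-scale: (-0.650428, -0.369712)
Back-transform: tanh(-0.650428) = -0.571958, tanh(-0.369712) = -0.353740

(-0.572, -0.354)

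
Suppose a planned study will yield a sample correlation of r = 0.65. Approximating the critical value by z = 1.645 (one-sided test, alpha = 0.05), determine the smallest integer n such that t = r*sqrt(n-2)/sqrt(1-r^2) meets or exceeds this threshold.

r√(n−2)/√(1−r²) ≥ 1.645  ⇔  n−2 ≥ (1.645)²·(1−r²)/r²
(1−r²)/r² = (1−0.4225)/0.4225 = 1.3669
n ≥ 2 + 2.706025·1.3669 = 2 + 3.6989 = 5.6989
⌈5.6989⌉ = 6

6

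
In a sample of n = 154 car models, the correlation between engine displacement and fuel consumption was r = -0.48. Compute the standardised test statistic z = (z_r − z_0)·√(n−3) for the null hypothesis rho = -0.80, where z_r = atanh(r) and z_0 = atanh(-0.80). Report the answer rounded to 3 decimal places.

7.073

Fisher z: atanh(-0.48) = -0.522984, atanh(-0.80) = -1.098612
z = (z_r − z_0)·√(n−3) = (-0.522984 − (-1.098612))·√151 = 0.575628 · 12.288206 = 7.073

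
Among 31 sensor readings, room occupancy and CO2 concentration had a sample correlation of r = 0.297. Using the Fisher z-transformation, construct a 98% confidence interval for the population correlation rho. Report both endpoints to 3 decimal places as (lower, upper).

Fisher z: z_r = atanh(r) = ½·ln((1+0.297)/(1−0.297)) = 0.306226
SE(z) = 1/√(n−3) = 1/√28 = 0.188982
98% ⇒ z* = 2.326; margin = 2.326·0.188982 = 0.439572
CI on z-scale: (-0.133346, 0.745798)
Back-transform: tanh(-0.133346) = -0.132561, tanh(0.745798) = 0.632635

(-0.133, 0.633)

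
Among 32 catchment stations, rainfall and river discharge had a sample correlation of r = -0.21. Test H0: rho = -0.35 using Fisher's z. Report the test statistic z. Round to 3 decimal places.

Fisher z: atanh(-0.21) = -0.213171, atanh(-0.35) = -0.365444
z = (z_r − z_0)·√(n−3) = (-0.213171 − (-0.365444))·√29 = 0.152273 · 5.385165 = 0.820

0.820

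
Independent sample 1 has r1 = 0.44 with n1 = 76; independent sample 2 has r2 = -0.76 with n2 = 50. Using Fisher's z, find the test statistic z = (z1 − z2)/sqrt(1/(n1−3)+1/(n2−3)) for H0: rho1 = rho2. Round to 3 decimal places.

z1 = atanh(0.44) = 0.472231,  z2 = atanh(-0.76) = -0.996215
SE = √(1/(n1−3) + 1/(n2−3)) = √(1/73 + 1/47) = √(0.0136986 + 0.0212766) = √0.0349752 = 0.187017
z = (z1 − z2)/SE = (0.472231 − (-0.996215)) / 0.187017 = 1.468446 / 0.187017 = 7.852

7.852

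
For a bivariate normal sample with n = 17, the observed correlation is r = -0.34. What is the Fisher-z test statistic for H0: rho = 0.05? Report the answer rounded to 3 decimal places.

z_r = atanh(-0.34) = -0.354093,  z_0 = atanh(0.05) = 0.050042
SE = 1/√(n−3) = 1/√14 = 0.267261
z = (z_r − z_0)/SE = (-0.354093 − 0.050042) / 0.267261 = -0.404135 / 0.267261 = -1.512

-1.512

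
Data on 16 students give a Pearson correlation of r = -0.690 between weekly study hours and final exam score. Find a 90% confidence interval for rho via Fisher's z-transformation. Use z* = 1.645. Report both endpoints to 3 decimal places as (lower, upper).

(-0.863, -0.373)

Fisher z: z_r = atanh(r) = ½·ln((1+(-0.690))/(1−(-0.690))) = -0.847956
SE(z) = 1/√(n−3) = 1/√13 = 0.277350
90% ⇒ z* = 1.645; margin = 1.645·0.277350 = 0.456241
CI on z-scale: (-1.304197, -0.391715)
Back-transform: tanh(-1.304197) = -0.862800, tanh(-0.391715) = -0.372838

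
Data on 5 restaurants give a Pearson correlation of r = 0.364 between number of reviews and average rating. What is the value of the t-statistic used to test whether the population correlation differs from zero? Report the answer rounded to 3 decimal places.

1 − r² = 1 − 0.132496 = 0.867504;  √(1−r²) = 0.931399
√(n−2) = √3 = 1.732051
t = r·√(n−2)/√(1−r²) = 0.364 · 1.732051 / 0.931399 = 0.677

0.677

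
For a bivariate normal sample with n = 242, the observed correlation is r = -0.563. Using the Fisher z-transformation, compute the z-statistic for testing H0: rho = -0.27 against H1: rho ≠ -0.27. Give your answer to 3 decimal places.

-5.571

z_r = atanh(-0.563) = -0.637215,  z_0 = atanh(-0.27) = -0.276864
SE = 1/√(n−3) = 1/√239 = 0.064685
z = (z_r − z_0)/SE = (-0.637215 − (-0.276864)) / 0.064685 = -0.360351 / 0.064685 = -5.571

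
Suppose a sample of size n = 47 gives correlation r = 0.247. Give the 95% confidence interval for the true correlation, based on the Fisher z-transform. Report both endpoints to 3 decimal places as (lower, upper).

z_r = atanh(0.247) = 0.252215;  SE = 1/√(n−3) = 1/√44 = 0.150756
z-limits: 0.252215 ± 1.960·0.150756 = 0.252215 ± 0.295482 = [-0.043267, 0.547697]
ρ-limits: (tanh -0.043267, tanh 0.547697) = (-0.043, 0.499)

(-0.043, 0.499)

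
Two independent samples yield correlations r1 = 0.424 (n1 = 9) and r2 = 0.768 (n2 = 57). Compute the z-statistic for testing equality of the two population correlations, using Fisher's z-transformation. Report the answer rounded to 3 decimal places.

-1.308

Fisher z-transforms: z1 = atanh(0.424) = 0.452559, z2 = atanh(0.768) = 1.015433; difference d = -0.562874
Var(d) = 1/6 + 1/54 = 0.1666667 + 0.0185185 = 0.1851852
z = d/√Var(d) = -0.562874 / √0.1851852 = -0.562874 / 0.430332 = -1.308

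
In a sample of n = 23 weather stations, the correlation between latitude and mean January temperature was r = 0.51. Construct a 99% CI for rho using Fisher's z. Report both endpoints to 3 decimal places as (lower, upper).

Fisher z: z_r = atanh(r) = ½·ln((1+0.51)/(1−0.51)) = 0.562730
SE(z) = 1/√(n−3) = 1/√20 = 0.223607
99% ⇒ z* = 2.576; margin = 2.576·0.223607 = 0.576012
CI on z-scale: (-0.013282, 1.138742)
Back-transform: tanh(-0.013282) = -0.013281, tanh(1.138742) = 0.813990

(-0.013, 0.814)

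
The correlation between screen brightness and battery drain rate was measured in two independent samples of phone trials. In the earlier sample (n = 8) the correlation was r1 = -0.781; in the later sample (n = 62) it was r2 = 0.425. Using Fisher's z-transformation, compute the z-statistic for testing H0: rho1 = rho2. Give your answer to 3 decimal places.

z1 = atanh(-0.781) = -1.047929,  z2 = atanh(0.425) = 0.453779
SE = √(1/(n1−3) + 1/(n2−3)) = √(1/5 + 1/59) = √(0.2000000 + 0.0169492) = √0.2169492 = 0.465778
z = (z1 − z2)/SE = (-1.047929 − 0.453779) / 0.465778 = -1.501708 / 0.465778 = -3.224

-3.224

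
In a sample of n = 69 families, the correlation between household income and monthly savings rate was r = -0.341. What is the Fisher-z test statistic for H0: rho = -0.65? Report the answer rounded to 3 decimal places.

Fisher z: atanh(-0.341) = -0.355224, atanh(-0.65) = -0.775299
z = (z_r − z_0)·√(n−3) = (-0.355224 − (-0.775299))·√66 = 0.420075 · 8.124038 = 3.413

3.413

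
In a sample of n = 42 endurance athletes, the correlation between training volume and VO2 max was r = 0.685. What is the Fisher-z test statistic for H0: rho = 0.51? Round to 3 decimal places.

Fisher z: atanh(0.685) = 0.838474, atanh(0.51) = 0.562730
z = (z_r − z_0)·√(n−3) = (0.838474 − 0.562730)·√39 = 0.275744 · 6.244998 = 1.722

1.722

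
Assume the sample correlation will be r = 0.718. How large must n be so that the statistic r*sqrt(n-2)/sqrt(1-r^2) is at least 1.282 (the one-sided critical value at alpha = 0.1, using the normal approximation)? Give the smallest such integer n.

4

r√(n−2)/√(1−r²) ≥ 1.282  ⇔  n−2 ≥ (1.282)²·(1−r²)/r²
(1−r²)/r² = (1−0.515524)/0.515524 = 0.9398
n ≥ 2 + 1.643524·0.9398 = 2 + 1.5446 = 3.5446
⌈3.5446⌉ = 4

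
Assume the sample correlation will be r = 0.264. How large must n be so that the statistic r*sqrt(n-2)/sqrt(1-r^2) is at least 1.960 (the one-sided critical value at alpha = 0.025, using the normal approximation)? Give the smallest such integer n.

Need r·√(n−2)/√(1−r²) ≥ 1.960
√(n−2) ≥ 1.960·√(1−0.069696) / 0.264 = 1.960·0.964523 / 0.264 = 7.1609
n−2 ≥ 51.2785  ⇒  n ≥ 53.2785
Smallest integer n = 54

54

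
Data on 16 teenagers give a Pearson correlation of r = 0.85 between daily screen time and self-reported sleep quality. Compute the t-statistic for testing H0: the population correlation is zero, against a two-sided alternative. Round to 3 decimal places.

6.037

1 − r² = 1 − 0.7225 = 0.2775;  √(1−r²) = 0.526783
√(n−2) = √14 = 3.741657
t = r·√(n−2)/√(1−r²) = 0.85 · 3.741657 / 0.526783 = 6.037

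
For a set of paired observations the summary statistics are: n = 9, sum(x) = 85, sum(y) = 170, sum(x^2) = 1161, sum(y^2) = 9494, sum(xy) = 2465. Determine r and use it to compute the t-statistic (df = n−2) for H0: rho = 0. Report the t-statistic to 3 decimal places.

1.849

S_xy = nΣxy − ΣxΣy = 9·2465 − 85·170 = 22185 − 14450 = 7735
S_xx = nΣx² − (Σx)² = 9·1161 − 85² = 10449 − 7225 = 3224
S_yy = nΣy² − (Σy)² = 9·9494 − 170² = 85446 − 28900 = 56546
r = S_xy / √(S_xx·S_yy) = 7735 / √(3224·56546) = 7735 / √182304304 = 7735 / 13502.0111 = 0.5729
t = r·√(n−2)/√(1−r²) = 0.5729·√7 / √(1−0.328214) = 1.515751 / 0.819626 = 1.849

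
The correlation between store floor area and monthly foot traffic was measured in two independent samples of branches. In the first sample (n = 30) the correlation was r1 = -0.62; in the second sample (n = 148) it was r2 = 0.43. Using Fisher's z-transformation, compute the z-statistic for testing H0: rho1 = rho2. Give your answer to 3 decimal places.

z1 = atanh(-0.62) = -0.725005,  z2 = atanh(0.43) = 0.459897
SE = √(1/(n1−3) + 1/(n2−3)) = √(1/27 + 1/145) = √(0.0370370 + 0.0068966) = √0.0439336 = 0.209603
z = (z1 − z2)/SE = (-0.725005 − 0.459897) / 0.209603 = -1.184902 / 0.209603 = -5.653

-5.653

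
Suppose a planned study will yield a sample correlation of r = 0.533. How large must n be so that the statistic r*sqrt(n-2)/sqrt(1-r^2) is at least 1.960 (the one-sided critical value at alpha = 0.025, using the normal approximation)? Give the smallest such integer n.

Need r·√(n−2)/√(1−r²) ≥ 1.960
√(n−2) ≥ 1.960·√(1−0.284089) / 0.533 = 1.960·0.846115 / 0.533 = 3.1114
n−2 ≥ 9.6808  ⇒  n ≥ 11.6808
Smallest integer n = 12

12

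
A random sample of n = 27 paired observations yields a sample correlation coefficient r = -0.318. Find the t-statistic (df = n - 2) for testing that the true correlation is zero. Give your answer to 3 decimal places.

t = r·√(n−2) / √(1−r²) with r = -0.318, n = 27
  = -0.318·√25 / √(1 − 0.101124)
  = -0.318·5.000000 / 0.948091
  = -1.590000 / 0.948091 = -1.677

-1.677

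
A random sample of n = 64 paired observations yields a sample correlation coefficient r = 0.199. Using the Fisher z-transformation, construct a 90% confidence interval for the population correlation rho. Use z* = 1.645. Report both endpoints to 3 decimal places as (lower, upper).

(-0.009, 0.390)

Fisher z: z_r = atanh(r) = ½·ln((1+0.199)/(1−0.199)) = 0.201691
SE(z) = 1/√(n−3) = 1/√61 = 0.128037
90% ⇒ z* = 1.645; margin = 1.645·0.128037 = 0.210621
CI on z-scale: (-0.008930, 0.412312)
Back-transform: tanh(-0.008930) = -0.008930, tanh(0.412312) = 0.390434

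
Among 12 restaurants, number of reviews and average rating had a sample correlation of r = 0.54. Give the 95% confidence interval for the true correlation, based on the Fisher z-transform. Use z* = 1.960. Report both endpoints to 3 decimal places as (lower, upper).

z_r = atanh(0.54) = 0.604156;  SE = 1/√(n−3) = 1/√9 = 0.333333
z-limits: 0.604156 ± 1.960·0.333333 = 0.604156 ± 0.653333 = [-0.049177, 1.257489]
ρ-limits: (tanh -0.049177, tanh 1.257489) = (-0.049, 0.850)

(-0.049, 0.850)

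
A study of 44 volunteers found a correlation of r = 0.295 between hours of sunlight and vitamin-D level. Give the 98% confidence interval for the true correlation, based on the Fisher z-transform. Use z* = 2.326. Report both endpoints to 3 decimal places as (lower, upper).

(-0.059, 0.583)

z_r = atanh(0.295) = 0.304034;  SE = 1/√(n−3) = 1/√41 = 0.156174
z-limits: 0.304034 ± 2.326·0.156174 = 0.304034 ± 0.363261 = [-0.059227, 0.667295]
ρ-limits: (tanh -0.059227, tanh 0.667295) = (-0.059, 0.583)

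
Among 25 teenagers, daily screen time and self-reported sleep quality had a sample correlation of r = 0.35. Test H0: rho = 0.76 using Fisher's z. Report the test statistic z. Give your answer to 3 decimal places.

Fisher z: atanh(0.35) = 0.365444, atanh(0.76) = 0.996215
z = (z_r − z_0)·√(n−3) = (0.365444 − 0.996215)·√22 = -0.630771 · 4.690416 = -2.959

-2.959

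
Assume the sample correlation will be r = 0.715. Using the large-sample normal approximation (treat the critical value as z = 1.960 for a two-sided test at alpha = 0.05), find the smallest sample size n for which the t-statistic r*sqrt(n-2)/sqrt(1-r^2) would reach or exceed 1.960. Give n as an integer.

6

Need r·√(n−2)/√(1−r²) ≥ 1.960
√(n−2) ≥ 1.960·√(1−0.511225) / 0.715 = 1.960·0.699124 / 0.715 = 1.9165
n−2 ≥ 3.6730  ⇒  n ≥ 5.6730
Smallest integer n = 6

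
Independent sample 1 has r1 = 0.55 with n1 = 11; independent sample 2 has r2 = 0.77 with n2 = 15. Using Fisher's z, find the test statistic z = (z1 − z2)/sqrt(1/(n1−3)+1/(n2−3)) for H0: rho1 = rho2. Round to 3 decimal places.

Fisher z-transforms: z1 = atanh(0.55) = 0.618381, z2 = atanh(0.77) = 1.020328; difference d = -0.401947
Var(d) = 1/8 + 1/12 = 0.1250000 + 0.0833333 = 0.2083333
z = d/√Var(d) = -0.401947 / √0.2083333 = -0.401947 / 0.456435 = -0.881

-0.881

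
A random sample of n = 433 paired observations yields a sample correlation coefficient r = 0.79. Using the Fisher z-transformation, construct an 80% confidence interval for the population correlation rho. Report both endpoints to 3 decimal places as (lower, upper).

Fisher z: z_r = atanh(r) = ½·ln((1+0.79)/(1−0.79)) = 1.071432
SE(z) = 1/√(n−3) = 1/√430 = 0.048224
80% ⇒ z* = 1.282; margin = 1.282·0.048224 = 0.061823
CI on z-scale: (1.009609, 1.133255)
Back-transform: tanh(1.009609) = 0.765600, tanh(1.133255) = 0.812130

(0.766, 0.812)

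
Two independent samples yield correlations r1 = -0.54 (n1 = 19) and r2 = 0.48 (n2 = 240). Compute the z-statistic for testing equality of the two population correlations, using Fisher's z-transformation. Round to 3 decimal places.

-4.364

z1 = atanh(-0.54) = -0.604156,  z2 = atanh(0.48) = 0.522984
SE = √(1/(n1−3) + 1/(n2−3)) = √(1/16 + 1/237) = √(0.0625000 + 0.0042194) = √0.0667194 = 0.258301
z = (z1 − z2)/SE = (-0.604156 − 0.522984) / 0.258301 = -1.127140 / 0.258301 = -4.364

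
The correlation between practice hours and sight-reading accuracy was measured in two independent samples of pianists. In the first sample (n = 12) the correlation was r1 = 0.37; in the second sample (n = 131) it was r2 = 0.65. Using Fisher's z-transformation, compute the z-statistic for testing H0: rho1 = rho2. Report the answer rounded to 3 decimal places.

Fisher z-transforms: z1 = atanh(0.37) = 0.388423, z2 = atanh(0.65) = 0.775299; difference d = -0.386876
Var(d) = 1/9 + 1/128 = 0.1111111 + 0.0078125 = 0.1189236
z = d/√Var(d) = -0.386876 / √0.1189236 = -0.386876 / 0.344853 = -1.122

-1.122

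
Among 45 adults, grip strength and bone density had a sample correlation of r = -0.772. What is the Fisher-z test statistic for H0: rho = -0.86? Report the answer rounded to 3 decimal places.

1.737

z_r = atanh(-0.772) = -1.025259,  z_0 = atanh(-0.86) = -1.293345
SE = 1/√(n−3) = 1/√42 = 0.154303
z = (z_r − z_0)/SE = (-1.025259 − (-1.293345)) / 0.154303 = 0.268086 / 0.154303 = 1.737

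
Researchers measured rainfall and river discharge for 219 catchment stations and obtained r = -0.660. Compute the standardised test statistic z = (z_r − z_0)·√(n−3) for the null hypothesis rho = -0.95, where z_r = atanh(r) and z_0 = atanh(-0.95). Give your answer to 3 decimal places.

15.270

Fisher z: atanh(-0.660) = -0.792814, atanh(-0.95) = -1.831781
z = (z_r − z_0)·√(n−3) = (-0.792814 − (-1.831781))·√216 = 1.038967 · 14.696938 = 15.270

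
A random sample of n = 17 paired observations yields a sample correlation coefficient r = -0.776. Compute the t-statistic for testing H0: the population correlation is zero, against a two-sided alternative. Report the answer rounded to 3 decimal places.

t = r·√(n−2) / √(1−r²) with r = -0.776, n = 17
  = -0.776·√15 / √(1 − 0.602176)
  = -0.776·3.872983 / 0.630733
  = -3.005435 / 0.630733 = -4.765

-4.765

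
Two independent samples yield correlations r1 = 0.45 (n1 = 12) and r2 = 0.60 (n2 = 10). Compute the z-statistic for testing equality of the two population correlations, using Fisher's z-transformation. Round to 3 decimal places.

Fisher z-transforms: z1 = atanh(0.45) = 0.484700, z2 = atanh(0.60) = 0.693147; difference d = -0.208447
Var(d) = 1/9 + 1/7 = 0.1111111 + 0.1428571 = 0.2539682
z = d/√Var(d) = -0.208447 / √0.2539682 = -0.208447 / 0.503953 = -0.414

-0.414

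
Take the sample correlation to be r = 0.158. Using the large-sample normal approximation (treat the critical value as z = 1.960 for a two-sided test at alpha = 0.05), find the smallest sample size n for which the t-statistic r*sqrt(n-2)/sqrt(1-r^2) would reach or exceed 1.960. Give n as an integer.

153

Need r·√(n−2)/√(1−r²) ≥ 1.960
√(n−2) ≥ 1.960·√(1−0.024964) / 0.158 = 1.960·0.987439 / 0.158 = 12.2492
n−2 ≥ 150.0429  ⇒  n ≥ 152.0429
Smallest integer n = 153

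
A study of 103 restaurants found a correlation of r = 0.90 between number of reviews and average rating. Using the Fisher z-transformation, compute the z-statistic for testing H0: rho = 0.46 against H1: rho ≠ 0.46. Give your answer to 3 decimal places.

Fisher z: atanh(0.90) = 1.472219, atanh(0.46) = 0.497311
z = (z_r − z_0)·√(n−3) = (1.472219 − 0.497311)·√100 = 0.974908 · 10.000000 = 9.749

9.749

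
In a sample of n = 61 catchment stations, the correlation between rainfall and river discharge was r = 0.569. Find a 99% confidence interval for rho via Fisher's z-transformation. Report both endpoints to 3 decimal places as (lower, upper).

(0.298, 0.755)

z_r = atanh(0.569) = 0.646043;  SE = 1/√(n−3) = 1/√58 = 0.131306
z-limits: 0.646043 ± 2.576·0.131306 = 0.646043 ± 0.338244 = [0.307799, 0.984287]
ρ-limits: (tanh 0.307799, tanh 0.984287) = (0.298, 0.755)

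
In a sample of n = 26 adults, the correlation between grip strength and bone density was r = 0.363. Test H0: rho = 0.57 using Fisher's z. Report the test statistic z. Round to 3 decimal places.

-1.281

z_r = atanh(0.363) = 0.380337,  z_0 = atanh(0.57) = 0.647523
SE = 1/√(n−3) = 1/√23 = 0.208514
z = (z_r − z_0)/SE = (0.380337 − 0.647523) / 0.208514 = -0.267186 / 0.208514 = -1.281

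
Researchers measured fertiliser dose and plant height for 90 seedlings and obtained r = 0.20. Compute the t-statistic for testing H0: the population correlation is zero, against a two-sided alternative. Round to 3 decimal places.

1.915

t = r·√(n−2) / √(1−r²) with r = 0.20, n = 90
  = 0.20·√88 / √(1 − 0.0400)
  = 0.20·9.380832 / 0.979796
  = 1.876166 / 0.979796 = 1.915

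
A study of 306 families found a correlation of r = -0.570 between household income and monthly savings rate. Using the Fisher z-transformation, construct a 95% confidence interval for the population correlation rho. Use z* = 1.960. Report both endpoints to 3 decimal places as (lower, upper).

Fisher z: z_r = atanh(r) = ½·ln((1+(-0.570))/(1−(-0.570))) = -0.647523
SE(z) = 1/√(n−3) = 1/√303 = 0.057448
95% ⇒ z* = 1.960; margin = 1.960·0.057448 = 0.112598
CI on z-scale: (-0.760121, -0.534925)
Back-transform: tanh(-0.760121) = -0.641148, tanh(-0.534925) = -0.489137

(-0.641, -0.489)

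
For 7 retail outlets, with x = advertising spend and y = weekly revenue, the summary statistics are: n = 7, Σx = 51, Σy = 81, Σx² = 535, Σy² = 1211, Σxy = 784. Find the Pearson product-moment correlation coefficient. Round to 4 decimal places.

Numerator: nΣxy − (Σx)(Σy) = 7·784 − (51)(81) = 1357
Denominator: √[(nΣx²−(Σx)²)(nΣy²−(Σy)²)]
  nΣx²−(Σx)² = 7·535 − 2601 = 1144;  nΣy²−(Σy)² = 7·1211 − 6561 = 1916
  √(1144·1916) = √2191904 = 1480.5080
r = 1357 / 1480.5080 = 0.9166

0.9166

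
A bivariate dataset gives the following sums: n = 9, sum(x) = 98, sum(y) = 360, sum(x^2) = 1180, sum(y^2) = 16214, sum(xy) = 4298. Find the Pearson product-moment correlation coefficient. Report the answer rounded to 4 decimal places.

0.8353

S_xy = nΣxy − ΣxΣy = 9·4298 − 98·360 = 38682 − 35280 = 3402
S_xx = nΣx² − (Σx)² = 9·1180 − 98² = 10620 − 9604 = 1016
S_yy = nΣy² − (Σy)² = 9·16214 − 360² = 145926 − 129600 = 16326
r = S_xy / √(S_xx·S_yy) = 3402 / √(1016·16326) = 3402 / √16587216 = 3402 / 4072.7406 = 0.8353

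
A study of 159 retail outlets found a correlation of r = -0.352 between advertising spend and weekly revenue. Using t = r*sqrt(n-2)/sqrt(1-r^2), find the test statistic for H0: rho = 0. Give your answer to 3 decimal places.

-4.712

t = r·√(n−2) / √(1−r²) with r = -0.352, n = 159
  = -0.352·√157 / √(1 − 0.123904)
  = -0.352·12.529964 / 0.936000
  = -4.410547 / 0.936000 = -4.712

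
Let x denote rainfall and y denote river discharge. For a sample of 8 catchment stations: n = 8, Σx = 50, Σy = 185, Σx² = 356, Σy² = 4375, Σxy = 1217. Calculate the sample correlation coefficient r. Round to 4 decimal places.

0.9358

S_xy = nΣxy − ΣxΣy = 8·1217 − 50·185 = 9736 − 9250 = 486
S_xx = nΣx² − (Σx)² = 8·356 − 50² = 2848 − 2500 = 348
S_yy = nΣy² − (Σy)² = 8·4375 − 185² = 35000 − 34225 = 775
r = S_xy / √(S_xx·S_yy) = 486 / √(348·775) = 486 / √269700 = 486 / 519.3265 = 0.9358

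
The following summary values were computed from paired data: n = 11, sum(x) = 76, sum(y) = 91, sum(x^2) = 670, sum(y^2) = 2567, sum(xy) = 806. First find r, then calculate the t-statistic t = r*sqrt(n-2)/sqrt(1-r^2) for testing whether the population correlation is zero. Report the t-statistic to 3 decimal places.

1.105

S_xy = nΣxy − ΣxΣy = 11·806 − 76·91 = 8866 − 6916 = 1950
S_xx = nΣx² − (Σx)² = 11·670 − 76² = 7370 − 5776 = 1594
S_yy = nΣy² − (Σy)² = 11·2567 − 91² = 28237 − 8281 = 19956
r = S_xy / √(S_xx·S_yy) = 1950 / √(1594·19956) = 1950 / √31809864 = 1950 / 5640.0234 = 0.3457
t = r·√(n−2)/√(1−r²) = 0.3457·√9 / √(1−0.119508) = 1.037100 / 0.938345 = 1.105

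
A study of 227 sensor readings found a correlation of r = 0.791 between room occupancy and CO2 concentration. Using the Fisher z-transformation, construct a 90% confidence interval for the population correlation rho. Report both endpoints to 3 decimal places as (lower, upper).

Fisher z: z_r = atanh(r) = ½·ln((1+0.791)/(1−0.791)) = 1.074098
SE(z) = 1/√(n−3) = 1/√224 = 0.066815
90% ⇒ z* = 1.645; margin = 1.645·0.066815 = 0.109911
CI on z-scale: (0.964187, 1.184009)
Back-transform: tanh(0.964187) = 0.746139, tanh(1.184009) = 0.828712

(0.746, 0.829)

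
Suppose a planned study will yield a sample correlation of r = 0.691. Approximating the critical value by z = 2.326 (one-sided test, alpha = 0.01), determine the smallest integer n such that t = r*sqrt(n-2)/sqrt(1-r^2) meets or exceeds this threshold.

Need r·√(n−2)/√(1−r²) ≥ 2.326
√(n−2) ≥ 2.326·√(1−0.477481) / 0.691 = 2.326·0.722855 / 0.691 = 2.4332
n−2 ≥ 5.9205  ⇒  n ≥ 7.9205
Smallest integer n = 8

8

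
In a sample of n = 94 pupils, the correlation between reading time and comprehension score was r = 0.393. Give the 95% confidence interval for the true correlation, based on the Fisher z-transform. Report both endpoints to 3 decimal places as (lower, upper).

Fisher z: z_r = atanh(r) = ½·ln((1+0.393)/(1−0.393)) = 0.415343
SE(z) = 1/√(n−3) = 1/√91 = 0.104828
95% ⇒ z* = 1.960; margin = 1.960·0.104828 = 0.205463
CI on z-scale: (0.209880, 0.620806)
Back-transform: tanh(0.209880) = 0.206852, tanh(0.620806) = 0.551689

(0.207, 0.552)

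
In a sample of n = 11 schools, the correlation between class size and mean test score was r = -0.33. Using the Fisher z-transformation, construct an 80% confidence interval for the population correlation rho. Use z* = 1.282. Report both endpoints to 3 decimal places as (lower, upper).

(-0.662, 0.110)

Fisher z: z_r = atanh(r) = ½·ln((1+(-0.33))/(1−(-0.33))) = -0.342828
SE(z) = 1/√(n−3) = 1/√8 = 0.353553
80% ⇒ z* = 1.282; margin = 1.282·0.353553 = 0.453255
CI on z-scale: (-0.796083, 0.110427)
Back-transform: tanh(-0.796083) = -0.661841, tanh(0.110427) = 0.109980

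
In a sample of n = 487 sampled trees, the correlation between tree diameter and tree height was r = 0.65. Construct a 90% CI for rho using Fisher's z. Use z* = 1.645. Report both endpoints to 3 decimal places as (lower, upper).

Fisher z: z_r = atanh(r) = ½·ln((1+0.65)/(1−0.65)) = 0.775299
SE(z) = 1/√(n−3) = 1/√484 = 0.045455
90% ⇒ z* = 1.645; margin = 1.645·0.045455 = 0.074773
CI on z-scale: (0.700526, 0.850072)
Back-transform: tanh(0.700526) = 0.604702, tanh(0.850072) = 0.691107

(0.605, 0.691)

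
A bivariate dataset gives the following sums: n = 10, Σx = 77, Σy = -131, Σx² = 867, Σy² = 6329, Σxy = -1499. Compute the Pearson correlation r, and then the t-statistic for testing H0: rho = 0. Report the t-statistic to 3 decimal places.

S_xy = nΣxy − ΣxΣy = 10·(-1499) − 77·(-131) = -14990 − (-10087) = -4903
S_xx = nΣx² − (Σx)² = 10·867 − 77² = 8670 − 5929 = 2741
S_yy = nΣy² − (Σy)² = 10·6329 − (-131)² = 63290 − 17161 = 46129
r = S_xy / √(S_xx·S_yy) = -4903 / √(2741·46129) = -4903 / √126439589 = -4903 / 11244.5360 = -0.4360
t = r·√(n−2)/√(1−r²) = -0.4360·√8 / √(1−0.190096) = -1.233194 / 0.899947 = -1.370

-1.370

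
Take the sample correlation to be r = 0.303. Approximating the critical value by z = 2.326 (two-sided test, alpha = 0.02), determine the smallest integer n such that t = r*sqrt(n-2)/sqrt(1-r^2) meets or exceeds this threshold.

r√(n−2)/√(1−r²) ≥ 2.326  ⇔  n−2 ≥ (2.326)²·(1−r²)/r²
(1−r²)/r² = (1−0.091809)/0.091809 = 9.8922
n ≥ 2 + 5.410276·9.8922 = 2 + 53.5195 = 55.5195
⌈55.5195⌉ = 56

56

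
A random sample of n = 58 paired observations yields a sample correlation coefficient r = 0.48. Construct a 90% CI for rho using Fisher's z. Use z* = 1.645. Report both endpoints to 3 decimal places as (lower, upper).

Fisher z: z_r = atanh(r) = ½·ln((1+0.48)/(1−0.48)) = 0.522984
SE(z) = 1/√(n−3) = 1/√55 = 0.134840
90% ⇒ z* = 1.645; margin = 1.645·0.134840 = 0.221812
CI on z-scale: (0.301172, 0.744796)
Back-transform: tanh(0.301172) = 0.292385, tanh(0.744796) = 0.632034

(0.292, 0.632)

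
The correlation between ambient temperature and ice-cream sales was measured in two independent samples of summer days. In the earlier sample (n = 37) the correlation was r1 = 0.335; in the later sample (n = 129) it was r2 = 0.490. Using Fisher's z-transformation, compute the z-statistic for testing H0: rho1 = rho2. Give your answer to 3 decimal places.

Fisher z-transforms: z1 = atanh(0.335) = 0.348450, z2 = atanh(0.490) = 0.536060; difference d = -0.187610
Var(d) = 1/34 + 1/126 = 0.0294118 + 0.0079365 = 0.0373483
z = d/√Var(d) = -0.187610 / √0.0373483 = -0.187610 / 0.193257 = -0.971

-0.971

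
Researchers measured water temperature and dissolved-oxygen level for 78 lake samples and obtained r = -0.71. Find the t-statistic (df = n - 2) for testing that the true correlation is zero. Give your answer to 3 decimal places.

t = r·√(n−2) / √(1−r²) with r = -0.71, n = 78
  = -0.71·√76 / √(1 − 0.5041)
  = -0.71·8.717798 / 0.704202
  = -6.189637 / 0.704202 = -8.790

-8.790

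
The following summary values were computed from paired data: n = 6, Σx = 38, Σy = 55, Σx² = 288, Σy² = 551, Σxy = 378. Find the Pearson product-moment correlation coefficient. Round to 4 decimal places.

Numerator: nΣxy − (Σx)(Σy) = 6·378 − (38)(55) = 178
Denominator: √[(nΣx²−(Σx)²)(nΣy²−(Σy)²)]
  nΣx²−(Σx)² = 6·288 − 1444 = 284;  nΣy²−(Σy)² = 6·551 − 3025 = 281
  √(284·281) = √79804 = 282.4960
r = 178 / 282.4960 = 0.6301

0.6301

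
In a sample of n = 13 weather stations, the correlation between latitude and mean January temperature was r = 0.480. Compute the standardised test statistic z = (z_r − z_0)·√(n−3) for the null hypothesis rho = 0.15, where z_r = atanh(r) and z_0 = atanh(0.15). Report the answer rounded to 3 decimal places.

1.176

z_r = atanh(0.480) = 0.522984,  z_0 = atanh(0.15) = 0.151140
SE = 1/√(n−3) = 1/√10 = 0.316228
z = (z_r − z_0)/SE = (0.522984 − 0.151140) / 0.316228 = 0.371844 / 0.316228 = 1.176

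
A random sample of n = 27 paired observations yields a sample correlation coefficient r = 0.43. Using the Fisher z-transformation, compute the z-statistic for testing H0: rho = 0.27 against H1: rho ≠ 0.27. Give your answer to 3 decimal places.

0.897

z_r = atanh(0.43) = 0.459897,  z_0 = atanh(0.27) = 0.276864
SE = 1/√(n−3) = 1/√24 = 0.204124
z = (z_r − z_0)/SE = (0.459897 − 0.276864) / 0.204124 = 0.183033 / 0.204124 = 0.897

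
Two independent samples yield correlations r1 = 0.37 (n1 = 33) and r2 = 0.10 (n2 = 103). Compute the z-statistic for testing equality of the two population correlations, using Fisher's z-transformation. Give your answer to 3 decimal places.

1.384

Fisher z-transforms: z1 = atanh(0.37) = 0.388423, z2 = atanh(0.10) = 0.100335; difference d = 0.288088
Var(d) = 1/30 + 1/100 = 0.0333333 + 0.0100000 = 0.0433333
z = d/√Var(d) = 0.288088 / √0.0433333 = 0.288088 / 0.208167 = 1.384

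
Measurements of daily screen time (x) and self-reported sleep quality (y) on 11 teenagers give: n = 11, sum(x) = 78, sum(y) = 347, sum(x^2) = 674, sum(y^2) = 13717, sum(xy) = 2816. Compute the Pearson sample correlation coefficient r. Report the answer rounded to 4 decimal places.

0.6141

Numerator: nΣxy − (Σx)(Σy) = 11·2816 − (78)(347) = 3910
Denominator: √[(nΣx²−(Σx)²)(nΣy²−(Σy)²)]
  nΣx²−(Σx)² = 11·674 − 6084 = 1330;  nΣy²−(Σy)² = 11·13717 − 120409 = 30478
  √(1330·30478) = √40535740 = 6366.7684
r = 3910 / 6366.7684 = 0.6141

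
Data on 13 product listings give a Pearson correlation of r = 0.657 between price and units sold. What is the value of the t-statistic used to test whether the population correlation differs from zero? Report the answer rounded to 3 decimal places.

2.890

1 − r² = 1 − 0.431649 = 0.568351;  √(1−r²) = 0.753891
√(n−2) = √11 = 3.316625
t = r·√(n−2)/√(1−r²) = 0.657 · 3.316625 / 0.753891 = 2.890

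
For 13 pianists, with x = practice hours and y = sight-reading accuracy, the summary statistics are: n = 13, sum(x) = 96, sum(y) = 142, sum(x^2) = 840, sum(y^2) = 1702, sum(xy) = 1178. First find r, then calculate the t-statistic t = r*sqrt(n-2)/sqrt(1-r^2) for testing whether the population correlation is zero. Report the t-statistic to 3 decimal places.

Numerator: nΣxy − (Σx)(Σy) = 13·1178 − (96)(142) = 1682
Denominator: √[(nΣx²−(Σx)²)(nΣy²−(Σy)²)]
  nΣx²−(Σx)² = 13·840 − 9216 = 1704;  nΣy²−(Σy)² = 13·1702 − 20164 = 1962
  √(1704·1962) = √3343248 = 1828.4551
r = 1682 / 1828.4551 = 0.9199
t = r·√(n−2)/√(1−r²) = 0.9199·√11 / √(1−0.846216) = 3.050963 / 0.392153 = 7.780

7.780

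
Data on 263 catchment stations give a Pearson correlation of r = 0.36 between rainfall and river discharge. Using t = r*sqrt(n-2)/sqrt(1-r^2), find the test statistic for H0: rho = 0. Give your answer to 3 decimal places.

6.234

t = r·√(n−2) / √(1−r²) with r = 0.36, n = 263
  = 0.36·√261 / √(1 − 0.1296)
  = 0.36·16.155494 / 0.932952
  = 5.815978 / 0.932952 = 6.234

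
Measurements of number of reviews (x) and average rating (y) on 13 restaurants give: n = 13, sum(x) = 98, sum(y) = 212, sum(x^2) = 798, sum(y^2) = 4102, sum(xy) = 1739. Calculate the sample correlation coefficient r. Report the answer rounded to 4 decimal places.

0.7207

Numerator: nΣxy − (Σx)(Σy) = 13·1739 − (98)(212) = 1831
Denominator: √[(nΣx²−(Σx)²)(nΣy²−(Σy)²)]
  nΣx²−(Σx)² = 13·798 − 9604 = 770;  nΣy²−(Σy)² = 13·4102 − 44944 = 8382
  √(770·8382) = √6454140 = 2540.5000
r = 1831 / 2540.5000 = 0.7207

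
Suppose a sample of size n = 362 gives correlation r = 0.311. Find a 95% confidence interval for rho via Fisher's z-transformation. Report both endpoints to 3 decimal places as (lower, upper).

(0.215, 0.401)

z_r = atanh(0.311) = 0.321652;  SE = 1/√(n−3) = 1/√359 = 0.052778
z-limits: 0.321652 ± 1.960·0.052778 = 0.321652 ± 0.103445 = [0.218207, 0.425097]
ρ-limits: (tanh 0.218207, tanh 0.425097) = (0.215, 0.401)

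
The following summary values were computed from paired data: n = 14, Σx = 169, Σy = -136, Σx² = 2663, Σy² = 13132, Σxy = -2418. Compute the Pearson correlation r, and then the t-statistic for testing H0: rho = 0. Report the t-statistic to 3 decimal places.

-1.035

Numerator: nΣxy − (Σx)(Σy) = 14·(-2418) − (169)(-136) = -10868
Denominator: √[(nΣx²−(Σx)²)(nΣy²−(Σy)²)]
  nΣx²−(Σx)² = 14·2663 − 28561 = 8721;  nΣy²−(Σy)² = 14·13132 − 18496 = 165352
  √(8721·165352) = √1442034792 = 37974.1332
r = -10868 / 37974.1332 = -0.2862
t = r·√(n−2)/√(1−r²) = -0.2862·√12 / √(1−0.081910) = -0.991426 / 0.958170 = -1.035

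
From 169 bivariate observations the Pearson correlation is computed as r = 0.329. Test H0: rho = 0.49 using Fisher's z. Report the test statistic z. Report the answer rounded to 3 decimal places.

z_r = atanh(0.329) = 0.341706,  z_0 = atanh(0.49) = 0.536060
SE = 1/√(n−3) = 1/√166 = 0.077615
z = (z_r − z_0)/SE = (0.341706 − 0.536060) / 0.077615 = -0.194354 / 0.077615 = -2.504

-2.504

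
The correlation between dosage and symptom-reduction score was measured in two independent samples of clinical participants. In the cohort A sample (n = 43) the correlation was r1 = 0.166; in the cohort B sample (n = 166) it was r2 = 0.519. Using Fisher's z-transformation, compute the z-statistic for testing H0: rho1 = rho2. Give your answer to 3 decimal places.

-2.309

Fisher z-transforms: z1 = atanh(0.166) = 0.167550, z2 = atanh(0.519) = 0.574970; difference d = -0.407420
Var(d) = 1/40 + 1/163 = 0.0250000 + 0.0061350 = 0.0311350
z = d/√Var(d) = -0.407420 / √0.0311350 = -0.407420 / 0.176451 = -2.309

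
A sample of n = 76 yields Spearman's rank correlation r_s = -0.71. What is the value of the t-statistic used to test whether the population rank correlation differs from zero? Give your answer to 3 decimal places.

-8.673

t = r_s·√(n−2) / √(1−r_s²) with r_s = -0.71, n = 76
  = -0.71·√74 / √(1 − 0.5041)
  = -0.71·8.602325 / 0.704202
  = -6.107651 / 0.704202 = -8.673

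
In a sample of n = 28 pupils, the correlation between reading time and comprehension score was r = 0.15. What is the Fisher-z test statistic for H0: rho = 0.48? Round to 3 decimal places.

Fisher z: atanh(0.15) = 0.151140, atanh(0.48) = 0.522984
z = (z_r − z_0)·√(n−3) = (0.151140 − 0.522984)·√25 = -0.371844 · 5.000000 = -1.859

-1.859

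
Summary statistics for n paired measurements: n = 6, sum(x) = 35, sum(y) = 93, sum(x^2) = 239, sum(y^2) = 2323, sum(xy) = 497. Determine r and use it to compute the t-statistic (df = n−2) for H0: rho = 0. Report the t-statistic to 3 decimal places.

-0.538

Numerator: nΣxy − (Σx)(Σy) = 6·497 − (35)(93) = -273
Denominator: √[(nΣx²−(Σx)²)(nΣy²−(Σy)²)]
  nΣx²−(Σx)² = 6·239 − 1225 = 209;  nΣy²−(Σy)² = 6·2323 − 8649 = 5289
  √(209·5289) = √1105401 = 1051.3805
r = -273 / 1051.3805 = -0.2597
t = r·√(n−2)/√(1−r²) = -0.2597·√4 / √(1−0.067444) = -0.519400 / 0.965689 = -0.538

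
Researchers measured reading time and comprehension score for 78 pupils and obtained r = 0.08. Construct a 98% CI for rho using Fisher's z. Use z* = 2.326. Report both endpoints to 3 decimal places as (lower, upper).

Fisher z: z_r = atanh(r) = ½·ln((1+0.08)/(1−0.08)) = 0.080171
SE(z) = 1/√(n−3) = 1/√75 = 0.115470
98% ⇒ z* = 2.326; margin = 2.326·0.115470 = 0.268583
CI on z-scale: (-0.188412, 0.348754)
Back-transform: tanh(-0.188412) = -0.186214, tanh(0.348754) = 0.335270

(-0.186, 0.335)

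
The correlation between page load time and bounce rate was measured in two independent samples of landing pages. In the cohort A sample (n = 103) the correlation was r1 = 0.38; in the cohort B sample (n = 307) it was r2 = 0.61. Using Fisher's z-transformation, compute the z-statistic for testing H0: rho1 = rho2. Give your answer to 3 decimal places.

Fisher z-transforms: z1 = atanh(0.38) = 0.400060, z2 = atanh(0.61) = 0.708921; difference d = -0.308861
Var(d) = 1/100 + 1/304 = 0.0100000 + 0.0032895 = 0.0132895
z = d/√Var(d) = -0.308861 / √0.0132895 = -0.308861 / 0.115280 = -2.679

-2.679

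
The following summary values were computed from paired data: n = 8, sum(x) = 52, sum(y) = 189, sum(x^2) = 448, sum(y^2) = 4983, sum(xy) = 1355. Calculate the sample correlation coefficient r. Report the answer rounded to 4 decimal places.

0.5300

Numerator: nΣxy − (Σx)(Σy) = 8·1355 − (52)(189) = 1012
Denominator: √[(nΣx²−(Σx)²)(nΣy²−(Σy)²)]
  nΣx²−(Σx)² = 8·448 − 2704 = 880;  nΣy²−(Σy)² = 8·4983 − 35721 = 4143
  √(880·4143) = √3645840 = 1909.4083
r = 1012 / 1909.4083 = 0.5300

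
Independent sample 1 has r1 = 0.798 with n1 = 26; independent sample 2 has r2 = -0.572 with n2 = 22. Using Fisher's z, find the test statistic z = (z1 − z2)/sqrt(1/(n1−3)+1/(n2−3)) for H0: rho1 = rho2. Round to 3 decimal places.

5.624

Fisher z-transforms: z1 = atanh(0.798) = 1.093081, z2 = atanh(-0.572) = -0.650490; difference d = 1.743571
Var(d) = 1/23 + 1/19 = 0.0434783 + 0.0526316 = 0.0961099
z = d/√Var(d) = 1.743571 / √0.0961099 = 1.743571 / 0.310016 = 5.624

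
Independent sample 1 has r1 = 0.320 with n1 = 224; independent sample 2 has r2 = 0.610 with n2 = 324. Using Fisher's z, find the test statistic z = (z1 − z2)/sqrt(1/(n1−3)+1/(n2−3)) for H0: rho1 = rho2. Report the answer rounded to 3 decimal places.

z1 = atanh(0.320) = 0.331647,  z2 = atanh(0.610) = 0.708921
SE = √(1/(n1−3) + 1/(n2−3)) = √(1/221 + 1/321) = √(0.0045249 + 0.0031153) = √0.0076402 = 0.087408
z = (z1 − z2)/SE = (0.331647 − 0.708921) / 0.087408 = -0.377274 / 0.087408 = -4.316

-4.316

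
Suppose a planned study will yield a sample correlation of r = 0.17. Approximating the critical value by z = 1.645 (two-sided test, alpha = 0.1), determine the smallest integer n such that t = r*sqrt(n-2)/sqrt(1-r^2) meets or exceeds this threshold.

Need r·√(n−2)/√(1−r²) ≥ 1.645
√(n−2) ≥ 1.645·√(1−0.0289) / 0.17 = 1.645·0.985444 / 0.17 = 9.5356
n−2 ≥ 90.9277  ⇒  n ≥ 92.9277
Smallest integer n = 93

93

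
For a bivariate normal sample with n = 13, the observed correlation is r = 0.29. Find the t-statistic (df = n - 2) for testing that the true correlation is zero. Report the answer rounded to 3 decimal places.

1.005

1 − r² = 1 − 0.0841 = 0.9159;  √(1−r²) = 0.957027
√(n−2) = √11 = 3.316625
t = r·√(n−2)/√(1−r²) = 0.29 · 3.316625 / 0.957027 = 1.005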